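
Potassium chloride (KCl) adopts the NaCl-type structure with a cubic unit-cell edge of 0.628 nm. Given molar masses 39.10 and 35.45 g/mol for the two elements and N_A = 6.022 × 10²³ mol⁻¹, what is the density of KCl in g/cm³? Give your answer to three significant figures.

The NaCl-type structure contains Z = 4 formula units per cell; M(KCl) = 39.10 + 35.45 = 74.55 g/mol.
a³ = (6.280 × 10^-8 cm)³ = 2.477 × 10^-22 cm³.
ρ = 4 × 74.55 / (6.022 × 10²³ × 2.477 × 10^-22) = 1.999 g/cm³.

2.00 g/cm³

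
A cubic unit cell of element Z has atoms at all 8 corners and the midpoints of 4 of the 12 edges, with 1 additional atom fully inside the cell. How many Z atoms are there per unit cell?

3

Corner atoms are shared by 8 cells (1/8 each), edge atoms by 4 (1/4 each), interior atoms are unshared.
Net atoms = 8 × 1/8 + 4 × 1/4 + 1 = 1 + 1 + 1 = 3.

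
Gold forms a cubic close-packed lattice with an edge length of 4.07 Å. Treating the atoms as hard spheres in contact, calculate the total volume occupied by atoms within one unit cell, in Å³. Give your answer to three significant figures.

49.9 Å³

In an FCC lattice atoms touch along the face diagonal, so √2·a = 4r, so r = 0.3536a = 1.439 Å.
V_atoms = Z × (4/3)πr³ = 4 × (4/3)π × (1.439)³ = 49.9 Å³.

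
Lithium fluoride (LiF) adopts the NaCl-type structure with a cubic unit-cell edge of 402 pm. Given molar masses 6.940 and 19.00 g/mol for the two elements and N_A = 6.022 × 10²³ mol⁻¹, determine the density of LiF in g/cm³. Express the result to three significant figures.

2.65 g/cm³

The NaCl-type structure contains Z = 4 formula units per cell; M(LiF) = 6.940 + 19.00 = 25.94 g/mol.
a³ = (4.020 × 10^-8 cm)³ = 6.496 × 10^-23 cm³.
ρ = 4 × 25.94 / (6.022 × 10²³ × 6.496 × 10^-23) = 2.652 g/cm³.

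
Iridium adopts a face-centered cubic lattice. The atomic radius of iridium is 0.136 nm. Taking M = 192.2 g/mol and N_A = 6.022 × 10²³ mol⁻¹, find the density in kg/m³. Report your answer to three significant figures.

22400 kg/m³

In an FCC lattice, atoms touch along the face diagonal, so √2·a = 4r, giving a = 0.3847 nm = 3.847 × 10^-8 cm.
With Z = 4, ρ = Z·M/(N_A·a³) = 4 × 192.2 / (6.022 × 10²³ × 5.692 × 10^-23) = 22.43 g/cm³ = 22400 kg/m³.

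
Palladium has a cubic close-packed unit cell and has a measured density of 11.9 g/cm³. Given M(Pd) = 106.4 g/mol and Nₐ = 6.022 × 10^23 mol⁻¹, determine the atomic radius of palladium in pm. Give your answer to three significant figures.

For an FCC cell (Z = 4), a³ = Z·M/(N_A·ρ) = 4 × 106.4 / (6.022 × 10²³ × 11.90) = 5.939 × 10^-23 cm³, so a = 3.902 × 10^-8 cm = 390.2 pm.
Atoms touch along the face diagonal, so √2·a = 4r, so r = 0.3536 × a = 138 pm.

138 pm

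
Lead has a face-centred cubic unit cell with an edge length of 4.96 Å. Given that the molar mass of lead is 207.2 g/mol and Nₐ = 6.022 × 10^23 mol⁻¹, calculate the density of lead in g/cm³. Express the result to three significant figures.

11.3 g/cm³

An FCC unit cell contains Z = 4 atoms.
Cell volume: a³ = (4.96 Å)³ = (4.960 × 10^-8 cm)³ = 1.220 × 10^-22 cm³.
ρ = Z·M/(N_A·a³) = 4 × 207.2 / (6.022 × 10²³ × 1.220 × 10^-22) = 11.28 g/cm³.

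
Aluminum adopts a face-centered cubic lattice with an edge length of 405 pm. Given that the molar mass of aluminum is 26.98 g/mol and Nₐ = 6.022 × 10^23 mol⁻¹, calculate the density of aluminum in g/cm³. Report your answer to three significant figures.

2.70 g/cm³

An FCC unit cell contains Z = 4 atoms.
Cell volume: a³ = (405 pm)³ = (4.050 × 10^-8 cm)³ = 6.643 × 10^-23 cm³.
ρ = Z·M/(N_A·a³) = 4 × 26.98 / (6.022 × 10²³ × 6.643 × 10^-23) = 2.698 g/cm³.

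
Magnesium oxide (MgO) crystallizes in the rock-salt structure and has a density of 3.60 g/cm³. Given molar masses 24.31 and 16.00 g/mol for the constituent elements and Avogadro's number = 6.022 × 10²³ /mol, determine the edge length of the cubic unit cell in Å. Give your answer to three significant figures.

4.21 Å

M(MgO) = 40.31 g/mol; Z = 4 formula units per cell.
a³ = Z·M/(N_A·ρ) = 4 × 40.31 / (6.022 × 10²³ × 3.60) = 7.438 × 10^-23 cm³, so a = 4.205 × 10^-8 cm = 4.21 Å.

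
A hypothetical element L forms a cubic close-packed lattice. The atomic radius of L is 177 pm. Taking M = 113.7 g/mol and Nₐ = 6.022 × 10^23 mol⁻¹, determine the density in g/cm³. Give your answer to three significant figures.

In an FCC lattice, atoms touch along the face diagonal, so √2·a = 4r, giving a = 500.6 pm = 5.006 × 10^-8 cm.
With Z = 4, ρ = Z·M/(N_A·a³) = 4 × 113.7 / (6.022 × 10²³ × 1.255 × 10^-22) = 6.019 g/cm³.

6.02 g/cm³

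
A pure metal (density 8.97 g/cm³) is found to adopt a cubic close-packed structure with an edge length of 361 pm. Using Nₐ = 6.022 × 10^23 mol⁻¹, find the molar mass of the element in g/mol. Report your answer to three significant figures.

63.5 g/mol

An FCC cell has Z = 4 atoms; a = 3.610 × 10^-8 cm.
M = ρ·N_A·a³/Z = 8.97 × 6.022 × 10²³ × 4.705 × 10^-23 / 4 = 63.5 g/mol.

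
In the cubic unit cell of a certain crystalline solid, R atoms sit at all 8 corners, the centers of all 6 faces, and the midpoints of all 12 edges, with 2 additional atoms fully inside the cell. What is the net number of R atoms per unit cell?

9

Corner atoms are shared by 8 cells (1/8 each), face atoms by 2 (1/2 each), edge atoms by 4 (1/4 each), interior atoms are unshared.
Net atoms = 8 × 1/8 + 6 × 1/2 + 12 × 1/4 + 2 = 1 + 3 + 3 + 2 = 9.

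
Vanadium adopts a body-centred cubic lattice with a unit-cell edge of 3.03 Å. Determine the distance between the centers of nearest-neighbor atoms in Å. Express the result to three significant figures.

In a BCC structure, atoms touch along the body diagonal, so √3·a = 4r; the nearest-neighbor distance equals 2r = 0.8660·a.
d = 0.8660 × 3.03 = 2.62 Å.

2.62 Å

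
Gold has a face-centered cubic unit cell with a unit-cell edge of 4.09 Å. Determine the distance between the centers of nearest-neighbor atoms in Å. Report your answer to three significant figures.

In an FCC structure, atoms touch along the face diagonal, so √2·a = 4r; the nearest-neighbor distance equals 2r = 0.7071·a.
d = 0.7071 × 4.09 = 2.89 Å.

2.89 Å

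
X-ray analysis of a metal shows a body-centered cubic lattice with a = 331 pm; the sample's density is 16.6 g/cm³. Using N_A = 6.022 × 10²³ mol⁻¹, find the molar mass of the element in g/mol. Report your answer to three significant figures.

A BCC cell has Z = 2 atoms; a = 3.310 × 10^-8 cm.
M = ρ·N_A·a³/Z = 16.6 × 6.022 × 10²³ × 3.626 × 10^-23 / 2 = 181 g/mol.

181 g/mol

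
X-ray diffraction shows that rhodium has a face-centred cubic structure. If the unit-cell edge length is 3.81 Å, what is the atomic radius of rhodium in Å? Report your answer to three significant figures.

1.35 Å

In an FCC lattice, atoms touch along the face diagonal, so √2·a = 4r.
r = √2·a/4 = 1.4142 × 3.81 / 4 = 1.35 Å.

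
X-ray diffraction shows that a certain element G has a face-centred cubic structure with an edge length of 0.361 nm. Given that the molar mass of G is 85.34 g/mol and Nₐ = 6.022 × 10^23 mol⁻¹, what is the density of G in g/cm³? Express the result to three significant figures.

An FCC unit cell contains Z = 4 atoms.
Cell volume: a³ = (0.361 nm)³ = (3.610 × 10^-8 cm)³ = 4.705 × 10^-23 cm³.
ρ = Z·M/(N_A·a³) = 4 × 85.34 / (6.022 × 10²³ × 4.705 × 10^-23) = 12.05 g/cm³.

12.0 g/cm³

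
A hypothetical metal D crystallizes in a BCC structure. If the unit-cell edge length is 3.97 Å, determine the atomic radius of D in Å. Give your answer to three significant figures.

1.72 Å

In a BCC lattice, atoms touch along the body diagonal, so √3·a = 4r.
r = √3·a/4 = 1.7321 × 3.97 / 4 = 1.72 Å.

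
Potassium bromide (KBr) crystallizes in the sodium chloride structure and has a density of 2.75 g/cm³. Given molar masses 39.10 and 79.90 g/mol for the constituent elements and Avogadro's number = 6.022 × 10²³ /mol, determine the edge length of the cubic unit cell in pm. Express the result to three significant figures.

660 pm

M(KBr) = 119.0 g/mol; Z = 4 formula units per cell.
a³ = Z·M/(N_A·ρ) = 4 × 119.0 / (6.022 × 10²³ × 2.75) = 2.874 × 10^-22 cm³, so a = 6.600 × 10^-8 cm = 660 pm.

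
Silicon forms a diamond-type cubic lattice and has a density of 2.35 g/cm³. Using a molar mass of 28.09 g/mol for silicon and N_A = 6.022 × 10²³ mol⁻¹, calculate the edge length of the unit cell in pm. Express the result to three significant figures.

With Z = 8 atoms per diamond cubic cell, a³ = Z·M/(N_A·ρ) = 8 × 28.09 / (6.022 × 10²³ × 2.350 g/cm³) = 1.588 × 10^-22 cm³.
a = (1.588 × 10^-22)^(1/3) = 5.415 × 10^-8 cm = 542 pm.

542 pm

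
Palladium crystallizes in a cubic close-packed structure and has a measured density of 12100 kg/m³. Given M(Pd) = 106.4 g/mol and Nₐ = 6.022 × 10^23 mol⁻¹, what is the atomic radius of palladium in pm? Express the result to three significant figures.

For an FCC cell (Z = 4), a³ = Z·M/(N_A·ρ) = 4 × 106.4 / (6.022 × 10²³ × 12.10) = 5.841 × 10^-23 cm³, so a = 3.880 × 10^-8 cm = 388.0 pm.
Atoms touch along the face diagonal, so √2·a = 4r, so r = 0.3536 × a = 137 pm.

137 pm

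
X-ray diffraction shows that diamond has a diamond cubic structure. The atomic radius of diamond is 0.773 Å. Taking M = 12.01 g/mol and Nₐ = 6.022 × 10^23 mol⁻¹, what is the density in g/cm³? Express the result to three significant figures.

In a diamond cubic lattice, nearest neighbors lie along the body diagonal with √3·a = 8r, giving a = 3.570 Å = 3.570 × 10^-8 cm.
With Z = 8, ρ = Z·M/(N_A·a³) = 8 × 12.01 / (6.022 × 10²³ × 4.551 × 10^-23) = 3.506 g/cm³.

3.51 g/cm³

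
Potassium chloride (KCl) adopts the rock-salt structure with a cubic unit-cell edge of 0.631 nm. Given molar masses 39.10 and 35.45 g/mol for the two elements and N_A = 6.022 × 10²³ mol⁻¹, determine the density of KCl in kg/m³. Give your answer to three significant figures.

The rock-salt structure contains Z = 4 formula units per cell; M(KCl) = 39.10 + 35.45 = 74.55 g/mol.
a³ = (6.310 × 10^-8 cm)³ = 2.512 × 10^-22 cm³.
ρ = 4 × 74.55 / (6.022 × 10²³ × 2.512 × 10^-22) = 1.971 g/cm³ = 1970 kg/m³.

1970 kg/m³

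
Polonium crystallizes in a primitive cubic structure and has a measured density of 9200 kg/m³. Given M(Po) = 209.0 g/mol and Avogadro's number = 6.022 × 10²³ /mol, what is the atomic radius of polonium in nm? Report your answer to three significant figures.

For a simple cubic cell (Z = 1), a³ = Z·M/(N_A·ρ) = 1 × 209.0 / (6.022 × 10²³ × 9.200) = 3.772 × 10^-23 cm³, so a = 3.354 × 10^-8 cm = 0.3354 nm.
Atoms touch along the cell edge, so a = 2r, so r = 0.5000 × a = 0.168 nm.

0.168 nm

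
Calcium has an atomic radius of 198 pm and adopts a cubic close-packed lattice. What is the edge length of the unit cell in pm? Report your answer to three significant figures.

In an FCC lattice, atoms touch along the face diagonal, so √2·a = 4r.
a = 4r/√2 = 4 × 198 / 1.4142 = 560 pm.

560 pm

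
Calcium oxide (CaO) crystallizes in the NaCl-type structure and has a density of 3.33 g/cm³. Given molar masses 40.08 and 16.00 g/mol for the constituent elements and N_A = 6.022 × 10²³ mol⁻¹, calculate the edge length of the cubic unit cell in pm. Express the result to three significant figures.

M(CaO) = 56.08 g/mol; Z = 4 formula units per cell.
a³ = Z·M/(N_A·ρ) = 4 × 56.08 / (6.022 × 10²³ × 3.33) = 1.119 × 10^-22 cm³, so a = 4.818 × 10^-8 cm = 482 pm.

482 pm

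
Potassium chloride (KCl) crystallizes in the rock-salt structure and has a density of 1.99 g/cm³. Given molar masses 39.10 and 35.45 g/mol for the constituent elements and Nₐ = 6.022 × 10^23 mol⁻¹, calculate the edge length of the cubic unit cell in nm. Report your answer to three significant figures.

0.629 nm

M(KCl) = 74.55 g/mol; Z = 4 formula units per cell.
a³ = Z·M/(N_A·ρ) = 4 × 74.55 / (6.022 × 10²³ × 1.99) = 2.488 × 10^-22 cm³, so a = 6.290 × 10^-8 cm = 0.629 nm.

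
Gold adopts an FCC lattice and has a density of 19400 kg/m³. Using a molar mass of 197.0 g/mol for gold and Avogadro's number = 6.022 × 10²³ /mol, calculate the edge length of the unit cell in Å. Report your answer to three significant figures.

With Z = 4 atoms per FCC cell, a³ = Z·M/(N_A·ρ) = 4 × 197.0 / (6.022 × 10²³ × 19.40 g/cm³) = 6.745 × 10^-23 cm³.
a = (6.745 × 10^-23)^(1/3) = 4.071 × 10^-8 cm = 4.07 Å.

4.07 Å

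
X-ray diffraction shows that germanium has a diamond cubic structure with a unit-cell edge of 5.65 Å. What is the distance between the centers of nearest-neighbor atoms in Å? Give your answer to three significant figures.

2.45 Å

In a diamond cubic structure, nearest neighbors lie along the body diagonal with √3·a = 8r; the nearest-neighbor distance equals 2r = 0.4330·a.
d = 0.4330 × 5.65 = 2.45 Å.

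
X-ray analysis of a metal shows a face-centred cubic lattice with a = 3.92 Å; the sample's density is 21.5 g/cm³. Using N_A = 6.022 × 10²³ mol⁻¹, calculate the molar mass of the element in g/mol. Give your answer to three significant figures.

An FCC cell has Z = 4 atoms; a = 3.920 × 10^-8 cm.
M = ρ·N_A·a³/Z = 21.5 × 6.022 × 10²³ × 6.024 × 10^-23 / 4 = 195 g/mol.

195 g/mol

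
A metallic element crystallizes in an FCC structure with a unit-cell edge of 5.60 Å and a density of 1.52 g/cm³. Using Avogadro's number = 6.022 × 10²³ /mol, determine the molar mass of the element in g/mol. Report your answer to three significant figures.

An FCC cell has Z = 4 atoms; a = 5.600 × 10^-8 cm.
M = ρ·N_A·a³/Z = 1.52 × 6.022 × 10²³ × 1.756 × 10^-22 / 4 = 40.2 g/mol.

40.2 g/mol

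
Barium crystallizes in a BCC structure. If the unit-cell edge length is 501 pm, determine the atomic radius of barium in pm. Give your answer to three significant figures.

217 pm

In a BCC lattice, atoms touch along the body diagonal, so √3·a = 4r.
r = √3·a/4 = 1.7321 × 501 / 4 = 217 pm.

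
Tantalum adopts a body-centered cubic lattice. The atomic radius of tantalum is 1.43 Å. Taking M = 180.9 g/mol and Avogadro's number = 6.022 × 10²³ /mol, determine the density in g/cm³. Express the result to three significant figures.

In a BCC lattice, atoms touch along the body diagonal, so √3·a = 4r, giving a = 3.302 Å = 3.302 × 10^-8 cm.
With Z = 2, ρ = Z·M/(N_A·a³) = 2 × 180.9 / (6.022 × 10²³ × 3.602 × 10^-23) = 16.68 g/cm³.

16.7 g/cm³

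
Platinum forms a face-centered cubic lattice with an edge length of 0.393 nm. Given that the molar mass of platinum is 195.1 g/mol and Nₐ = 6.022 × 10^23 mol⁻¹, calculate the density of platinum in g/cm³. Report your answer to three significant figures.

21.4 g/cm³

An FCC unit cell contains Z = 4 atoms.
Cell volume: a³ = (0.393 nm)³ = (3.930 × 10^-8 cm)³ = 6.070 × 10^-23 cm³.
ρ = Z·M/(N_A·a³) = 4 × 195.1 / (6.022 × 10²³ × 6.070 × 10^-23) = 21.35 g/cm³.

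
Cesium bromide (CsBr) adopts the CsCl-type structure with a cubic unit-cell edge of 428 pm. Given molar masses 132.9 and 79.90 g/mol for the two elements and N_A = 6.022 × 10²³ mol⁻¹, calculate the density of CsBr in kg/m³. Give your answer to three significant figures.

4510 kg/m³

The CsCl-type structure contains Z = 1 formula unit per cell; M(CsBr) = 132.9 + 79.90 = 212.8 g/mol.
a³ = (4.280 × 10^-8 cm)³ = 7.840 × 10^-23 cm³.
ρ = 1 × 212.8 / (6.022 × 10²³ × 7.840 × 10^-23) = 4.507 g/cm³ = 4510 kg/m³.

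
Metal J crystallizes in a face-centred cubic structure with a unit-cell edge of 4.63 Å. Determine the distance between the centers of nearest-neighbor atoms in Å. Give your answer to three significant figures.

In an FCC structure, atoms touch along the face diagonal, so √2·a = 4r; the nearest-neighbor distance equals 2r = 0.7071·a.
d = 0.7071 × 4.63 = 3.27 Å.

3.27 Å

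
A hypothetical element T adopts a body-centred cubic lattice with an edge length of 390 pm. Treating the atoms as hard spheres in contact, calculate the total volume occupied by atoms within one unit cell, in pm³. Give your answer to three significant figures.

In a BCC lattice atoms touch along the body diagonal, so √3·a = 4r, so r = 0.4330a = 168.9 pm.
V_atoms = Z × (4/3)πr³ = 2 × (4/3)π × (168.9)³ = 4.03 × 10^7 pm³.

4.03 × 10^7 pm³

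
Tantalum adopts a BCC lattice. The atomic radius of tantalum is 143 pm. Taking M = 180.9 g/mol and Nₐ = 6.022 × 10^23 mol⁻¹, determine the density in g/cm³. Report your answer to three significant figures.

In a BCC lattice, atoms touch along the body diagonal, so √3·a = 4r, giving a = 330.2 pm = 3.302 × 10^-8 cm.
With Z = 2, ρ = Z·M/(N_A·a³) = 2 × 180.9 / (6.022 × 10²³ × 3.602 × 10^-23) = 16.68 g/cm³.

16.7 g/cm³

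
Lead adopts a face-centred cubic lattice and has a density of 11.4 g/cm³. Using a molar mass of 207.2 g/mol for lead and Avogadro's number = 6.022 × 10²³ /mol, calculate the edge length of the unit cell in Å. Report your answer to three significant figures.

4.94 Å

With Z = 4 atoms per FCC cell, a³ = Z·M/(N_A·ρ) = 4 × 207.2 / (6.022 × 10²³ × 11.40 g/cm³) = 1.207 × 10^-22 cm³.
a = (1.207 × 10^-22)^(1/3) = 4.942 × 10^-8 cm = 4.94 Å.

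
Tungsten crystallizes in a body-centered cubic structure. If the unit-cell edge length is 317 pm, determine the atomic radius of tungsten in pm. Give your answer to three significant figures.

137 pm

In a BCC lattice, atoms touch along the body diagonal, so √3·a = 4r.
r = √3·a/4 = 1.7321 × 317 / 4 = 137 pm.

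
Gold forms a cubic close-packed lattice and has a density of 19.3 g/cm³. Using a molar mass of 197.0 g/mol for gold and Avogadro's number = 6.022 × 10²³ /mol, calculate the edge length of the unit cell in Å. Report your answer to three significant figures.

With Z = 4 atoms per FCC cell, a³ = Z·M/(N_A·ρ) = 4 × 197.0 / (6.022 × 10²³ × 19.30 g/cm³) = 6.780 × 10^-23 cm³.
a = (6.780 × 10^-23)^(1/3) = 4.078 × 10^-8 cm = 4.08 Å.

4.08 Å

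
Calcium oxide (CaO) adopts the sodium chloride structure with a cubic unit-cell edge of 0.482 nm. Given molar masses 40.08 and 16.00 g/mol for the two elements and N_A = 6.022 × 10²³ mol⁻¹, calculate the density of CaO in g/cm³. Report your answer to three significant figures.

The sodium chloride structure contains Z = 4 formula units per cell; M(CaO) = 40.08 + 16.00 = 56.08 g/mol.
a³ = (4.820 × 10^-8 cm)³ = 1.120 × 10^-22 cm³.
ρ = 4 × 56.08 / (6.022 × 10²³ × 1.120 × 10^-22) = 3.326 g/cm³.

3.33 g/cm³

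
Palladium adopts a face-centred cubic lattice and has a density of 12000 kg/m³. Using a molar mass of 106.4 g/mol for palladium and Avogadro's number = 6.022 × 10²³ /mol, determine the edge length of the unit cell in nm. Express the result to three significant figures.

With Z = 4 atoms per FCC cell, a³ = Z·M/(N_A·ρ) = 4 × 106.4 / (6.022 × 10²³ × 12.00 g/cm³) = 5.890 × 10^-23 cm³.
a = (5.890 × 10^-23)^(1/3) = 3.891 × 10^-8 cm = 0.389 nm.

0.389 nm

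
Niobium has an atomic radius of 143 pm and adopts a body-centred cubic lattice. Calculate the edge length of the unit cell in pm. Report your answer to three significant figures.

In a BCC lattice, atoms touch along the body diagonal, so √3·a = 4r.
a = 4r/√3 = 4 × 143 / 1.7321 = 330 pm.

330 pm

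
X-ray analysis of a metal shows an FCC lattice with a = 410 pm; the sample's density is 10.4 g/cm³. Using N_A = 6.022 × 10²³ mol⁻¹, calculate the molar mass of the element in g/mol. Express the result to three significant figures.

An FCC cell has Z = 4 atoms; a = 4.100 × 10^-8 cm.
M = ρ·N_A·a³/Z = 10.4 × 6.022 × 10²³ × 6.892 × 10^-23 / 4 = 108 g/mol.

108 g/mol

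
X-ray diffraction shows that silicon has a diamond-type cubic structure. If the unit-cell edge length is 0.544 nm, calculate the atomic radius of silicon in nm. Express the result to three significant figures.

In a diamond cubic lattice, nearest neighbors lie along the body diagonal with √3·a = 8r.
r = √3·a/8 = 1.7321 × 0.544 / 8 = 0.118 nm.

0.118 nm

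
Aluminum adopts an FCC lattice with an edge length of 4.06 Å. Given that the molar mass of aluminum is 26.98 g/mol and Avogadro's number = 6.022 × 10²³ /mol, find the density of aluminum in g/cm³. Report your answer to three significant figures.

An FCC unit cell contains Z = 4 atoms.
Cell volume: a³ = (4.06 Å)³ = (4.060 × 10^-8 cm)³ = 6.692 × 10^-23 cm³.
ρ = Z·M/(N_A·a³) = 4 × 26.98 / (6.022 × 10²³ × 6.692 × 10^-23) = 2.678 g/cm³.

2.68 g/cm³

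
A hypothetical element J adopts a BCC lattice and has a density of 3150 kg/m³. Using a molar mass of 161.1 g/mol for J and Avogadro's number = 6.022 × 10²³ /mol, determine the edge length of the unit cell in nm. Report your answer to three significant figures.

0.554 nm

With Z = 2 atoms per BCC cell, a³ = Z·M/(N_A·ρ) = 2 × 161.1 / (6.022 × 10²³ × 3.150 g/cm³) = 1.699 × 10^-22 cm³.
a = (1.699 × 10^-22)^(1/3) = 5.538 × 10^-8 cm = 0.554 nm.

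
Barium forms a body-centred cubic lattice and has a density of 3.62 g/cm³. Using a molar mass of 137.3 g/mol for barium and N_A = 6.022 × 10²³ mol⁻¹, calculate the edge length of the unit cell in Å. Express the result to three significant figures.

5.01 Å

With Z = 2 atoms per BCC cell, a³ = Z·M/(N_A·ρ) = 2 × 137.3 / (6.022 × 10²³ × 3.620 g/cm³) = 1.260 × 10^-22 cm³.
a = (1.260 × 10^-22)^(1/3) = 5.013 × 10^-8 cm = 5.01 Å.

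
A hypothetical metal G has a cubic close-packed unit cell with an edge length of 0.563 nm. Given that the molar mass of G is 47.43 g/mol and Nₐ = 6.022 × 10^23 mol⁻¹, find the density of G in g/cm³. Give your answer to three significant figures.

An FCC unit cell contains Z = 4 atoms.
Cell volume: a³ = (0.563 nm)³ = (5.630 × 10^-8 cm)³ = 1.785 × 10^-22 cm³.
ρ = Z·M/(N_A·a³) = 4 × 47.43 / (6.022 × 10²³ × 1.785 × 10^-22) = 1.765 g/cm³.

1.77 g/cm³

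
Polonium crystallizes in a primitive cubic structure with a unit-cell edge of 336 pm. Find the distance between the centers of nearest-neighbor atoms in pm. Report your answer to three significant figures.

336 pm

In a simple cubic structure, atoms touch along the cell edge, so a = 2r; the nearest-neighbor distance equals 2r = 1.000·a.
d = 1.000 × 336 = 336 pm.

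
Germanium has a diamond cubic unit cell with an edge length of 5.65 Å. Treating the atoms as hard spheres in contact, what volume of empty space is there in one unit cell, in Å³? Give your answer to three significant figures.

In a diamond cubic lattice nearest neighbors lie along the body diagonal with √3·a = 8r, so r = 0.2165a = 1.223 Å.
V_cell = a³ = 180.4 Å³; V_atoms = 8 × (4/3)πr³ = 61.34 Å³.
Empty space = 180.4 − 61.34 = 119 Å³.

119 Å³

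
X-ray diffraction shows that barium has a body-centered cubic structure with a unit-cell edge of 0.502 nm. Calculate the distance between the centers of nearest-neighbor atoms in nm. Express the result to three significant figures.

In a BCC structure, atoms touch along the body diagonal, so √3·a = 4r; the nearest-neighbor distance equals 2r = 0.8660·a.
d = 0.8660 × 0.502 = 0.435 nm.

0.435 nm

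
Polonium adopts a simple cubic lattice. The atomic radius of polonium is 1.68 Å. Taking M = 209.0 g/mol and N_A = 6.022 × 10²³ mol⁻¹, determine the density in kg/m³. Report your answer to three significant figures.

9150 kg/m³

In a simple cubic lattice, atoms touch along the cell edge, so a = 2r, giving a = 3.360 Å = 3.360 × 10^-8 cm.
With Z = 1, ρ = Z·M/(N_A·a³) = 1 × 209.0 / (6.022 × 10²³ × 3.793 × 10^-23) = 9.149 g/cm³ = 9150 kg/m³.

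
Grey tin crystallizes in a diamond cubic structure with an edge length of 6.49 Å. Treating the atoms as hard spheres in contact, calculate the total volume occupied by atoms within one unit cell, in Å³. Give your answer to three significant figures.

93.0 Å³

In a diamond cubic lattice nearest neighbors lie along the body diagonal with √3·a = 8r, so r = 0.2165a = 1.405 Å.
V_atoms = Z × (4/3)πr³ = 8 × (4/3)π × (1.405)³ = 93.0 Å³.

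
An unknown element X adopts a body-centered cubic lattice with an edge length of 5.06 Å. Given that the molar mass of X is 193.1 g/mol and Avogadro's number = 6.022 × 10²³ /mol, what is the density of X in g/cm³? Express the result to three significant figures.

A BCC unit cell contains Z = 2 atoms.
Cell volume: a³ = (5.06 Å)³ = (5.060 × 10^-8 cm)³ = 1.296 × 10^-22 cm³.
ρ = Z·M/(N_A·a³) = 2 × 193.1 / (6.022 × 10²³ × 1.296 × 10^-22) = 4.950 g/cm³.

4.95 g/cm³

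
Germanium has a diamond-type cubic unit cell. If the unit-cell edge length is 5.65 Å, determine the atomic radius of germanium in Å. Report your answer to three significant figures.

1.22 Å

In a diamond cubic lattice, nearest neighbors lie along the body diagonal with √3·a = 8r.
r = √3·a/8 = 1.7321 × 5.65 / 8 = 1.22 Å.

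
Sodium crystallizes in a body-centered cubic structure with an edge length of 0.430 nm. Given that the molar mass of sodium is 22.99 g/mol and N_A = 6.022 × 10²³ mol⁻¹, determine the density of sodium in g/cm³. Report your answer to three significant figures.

0.960 g/cm³

A BCC unit cell contains Z = 2 atoms.
Cell volume: a³ = (0.430 nm)³ = (4.300 × 10^-8 cm)³ = 7.951 × 10^-23 cm³.
ρ = Z·M/(N_A·a³) = 2 × 22.99 / (6.022 × 10²³ × 7.951 × 10^-23) = 0.9603 g/cm³.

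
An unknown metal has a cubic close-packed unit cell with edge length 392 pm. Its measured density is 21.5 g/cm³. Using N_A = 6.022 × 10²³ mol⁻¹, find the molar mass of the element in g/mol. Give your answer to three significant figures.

195 g/mol

An FCC cell has Z = 4 atoms; a = 3.920 × 10^-8 cm.
M = ρ·N_A·a³/Z = 21.5 × 6.022 × 10²³ × 6.024 × 10^-23 / 4 = 195 g/mol.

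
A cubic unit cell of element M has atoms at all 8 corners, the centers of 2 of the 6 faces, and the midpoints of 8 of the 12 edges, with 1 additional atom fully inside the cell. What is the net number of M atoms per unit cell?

5

Corner atoms are shared by 8 cells (1/8 each), face atoms by 2 (1/2 each), edge atoms by 4 (1/4 each), interior atoms are unshared.
Net atoms = 8 × 1/8 + 2 × 1/2 + 8 × 1/4 + 1 = 1 + 1 + 2 + 1 = 5.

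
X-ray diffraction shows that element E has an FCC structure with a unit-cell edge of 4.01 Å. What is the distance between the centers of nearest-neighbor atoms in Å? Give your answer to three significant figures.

2.84 Å

In an FCC structure, atoms touch along the face diagonal, so √2·a = 4r; the nearest-neighbor distance equals 2r = 0.7071·a.
d = 0.7071 × 4.01 = 2.84 Å.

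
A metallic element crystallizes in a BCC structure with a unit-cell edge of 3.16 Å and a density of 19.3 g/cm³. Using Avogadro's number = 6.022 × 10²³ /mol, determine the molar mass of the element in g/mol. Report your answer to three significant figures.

A BCC cell has Z = 2 atoms; a = 3.160 × 10^-8 cm.
M = ρ·N_A·a³/Z = 19.3 × 6.022 × 10²³ × 3.155 × 10^-23 / 2 = 183 g/mol.

183 g/mol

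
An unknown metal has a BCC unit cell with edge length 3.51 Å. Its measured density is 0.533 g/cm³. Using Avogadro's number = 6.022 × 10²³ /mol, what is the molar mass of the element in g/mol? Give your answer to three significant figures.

A BCC cell has Z = 2 atoms; a = 3.510 × 10^-8 cm.
M = ρ·N_A·a³/Z = 0.533 × 6.022 × 10²³ × 4.324 × 10^-23 / 2 = 6.94 g/mol.

6.94 g/mol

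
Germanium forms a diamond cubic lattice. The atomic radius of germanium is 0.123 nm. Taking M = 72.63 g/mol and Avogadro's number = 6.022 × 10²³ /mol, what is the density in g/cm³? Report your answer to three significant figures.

In a diamond cubic lattice, nearest neighbors lie along the body diagonal with √3·a = 8r, giving a = 0.5681 nm = 5.681 × 10^-8 cm.
With Z = 8, ρ = Z·M/(N_A·a³) = 8 × 72.63 / (6.022 × 10²³ × 1.834 × 10^-22) = 5.262 g/cm³.

5.26 g/cm³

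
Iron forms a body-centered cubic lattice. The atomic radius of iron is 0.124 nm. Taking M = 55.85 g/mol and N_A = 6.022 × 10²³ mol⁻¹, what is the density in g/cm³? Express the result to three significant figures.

7.90 g/cm³

In a BCC lattice, atoms touch along the body diagonal, so √3·a = 4r, giving a = 0.2864 nm = 2.864 × 10^-8 cm.
With Z = 2, ρ = Z·M/(N_A·a³) = 2 × 55.85 / (6.022 × 10²³ × 2.348 × 10^-23) = 7.899 g/cm³.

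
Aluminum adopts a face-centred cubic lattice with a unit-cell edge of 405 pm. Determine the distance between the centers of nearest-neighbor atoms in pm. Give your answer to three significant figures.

286 pm

In an FCC structure, atoms touch along the face diagonal, so √2·a = 4r; the nearest-neighbor distance equals 2r = 0.7071·a.
d = 0.7071 × 405 = 286 pm.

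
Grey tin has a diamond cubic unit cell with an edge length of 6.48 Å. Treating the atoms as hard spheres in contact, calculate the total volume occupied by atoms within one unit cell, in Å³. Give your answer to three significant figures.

92.5 Å³

In a diamond cubic lattice nearest neighbors lie along the body diagonal with √3·a = 8r, so r = 0.2165a = 1.403 Å.
V_atoms = Z × (4/3)πr³ = 8 × (4/3)π × (1.403)³ = 92.5 Å³.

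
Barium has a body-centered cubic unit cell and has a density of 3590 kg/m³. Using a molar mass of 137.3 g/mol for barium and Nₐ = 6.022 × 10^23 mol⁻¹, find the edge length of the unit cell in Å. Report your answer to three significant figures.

With Z = 2 atoms per BCC cell, a³ = Z·M/(N_A·ρ) = 2 × 137.3 / (6.022 × 10²³ × 3.590 g/cm³) = 1.270 × 10^-22 cm³.
a = (1.270 × 10^-22)^(1/3) = 5.027 × 10^-8 cm = 5.03 Å.

5.03 Å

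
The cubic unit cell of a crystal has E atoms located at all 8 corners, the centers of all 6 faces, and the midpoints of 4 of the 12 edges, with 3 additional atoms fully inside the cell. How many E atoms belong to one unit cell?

Corner atoms are shared by 8 cells (1/8 each), face atoms by 2 (1/2 each), edge atoms by 4 (1/4 each), interior atoms are unshared.
Net atoms = 8 × 1/8 + 6 × 1/2 + 4 × 1/4 + 3 = 1 + 3 + 1 + 3 = 8.

8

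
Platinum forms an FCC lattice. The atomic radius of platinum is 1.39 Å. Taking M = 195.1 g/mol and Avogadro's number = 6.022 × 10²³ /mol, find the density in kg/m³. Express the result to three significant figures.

In an FCC lattice, atoms touch along the face diagonal, so √2·a = 4r, giving a = 3.932 Å = 3.932 × 10^-8 cm.
With Z = 4, ρ = Z·M/(N_A·a³) = 4 × 195.1 / (6.022 × 10²³ × 6.077 × 10^-23) = 21.33 g/cm³ = 21300 kg/m³.

21300 kg/m³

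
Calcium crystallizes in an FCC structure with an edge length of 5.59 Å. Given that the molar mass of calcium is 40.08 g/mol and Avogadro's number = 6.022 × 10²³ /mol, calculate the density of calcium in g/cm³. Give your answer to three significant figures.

1.52 g/cm³

An FCC unit cell contains Z = 4 atoms.
Cell volume: a³ = (5.59 Å)³ = (5.590 × 10^-8 cm)³ = 1.747 × 10^-22 cm³.
ρ = Z·M/(N_A·a³) = 4 × 40.08 / (6.022 × 10²³ × 1.747 × 10^-22) = 1.524 g/cm³.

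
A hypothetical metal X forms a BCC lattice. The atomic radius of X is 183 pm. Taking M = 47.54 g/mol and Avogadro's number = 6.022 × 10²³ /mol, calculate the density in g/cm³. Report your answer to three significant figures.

2.09 g/cm³

In a BCC lattice, atoms touch along the body diagonal, so √3·a = 4r, giving a = 422.6 pm = 4.226 × 10^-8 cm.
With Z = 2, ρ = Z·M/(N_A·a³) = 2 × 47.54 / (6.022 × 10²³ × 7.548 × 10^-23) = 2.092 g/cm³.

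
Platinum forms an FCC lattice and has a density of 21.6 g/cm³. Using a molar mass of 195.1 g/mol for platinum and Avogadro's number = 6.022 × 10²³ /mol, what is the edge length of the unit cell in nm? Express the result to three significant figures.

With Z = 4 atoms per FCC cell, a³ = Z·M/(N_A·ρ) = 4 × 195.1 / (6.022 × 10²³ × 21.60 g/cm³) = 6.000 × 10^-23 cm³.
a = (6.000 × 10^-23)^(1/3) = 3.915 × 10^-8 cm = 0.391 nm.

0.391 nm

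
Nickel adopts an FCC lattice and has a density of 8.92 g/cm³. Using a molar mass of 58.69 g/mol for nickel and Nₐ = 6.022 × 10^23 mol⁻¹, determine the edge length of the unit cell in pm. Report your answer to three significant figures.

352 pm

With Z = 4 atoms per FCC cell, a³ = Z·M/(N_A·ρ) = 4 × 58.69 / (6.022 × 10²³ × 8.920 g/cm³) = 4.370 × 10^-23 cm³.
a = (4.370 × 10^-23)^(1/3) = 3.522 × 10^-8 cm = 352 pm.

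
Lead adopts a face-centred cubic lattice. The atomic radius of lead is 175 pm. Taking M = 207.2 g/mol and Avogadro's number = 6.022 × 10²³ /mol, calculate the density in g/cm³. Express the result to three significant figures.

11.3 g/cm³

In an FCC lattice, atoms touch along the face diagonal, so √2·a = 4r, giving a = 495.0 pm = 4.950 × 10^-8 cm.
With Z = 4, ρ = Z·M/(N_A·a³) = 4 × 207.2 / (6.022 × 10²³ × 1.213 × 10^-22) = 11.35 g/cm³.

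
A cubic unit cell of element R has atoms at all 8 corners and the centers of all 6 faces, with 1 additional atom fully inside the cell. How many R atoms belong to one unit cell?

5

Corner atoms are shared by 8 cells (1/8 each), face atoms by 2 (1/2 each), interior atoms are unshared.
Net atoms = 8 × 1/8 + 6 × 1/2 + 1 = 1 + 3 + 1 = 5.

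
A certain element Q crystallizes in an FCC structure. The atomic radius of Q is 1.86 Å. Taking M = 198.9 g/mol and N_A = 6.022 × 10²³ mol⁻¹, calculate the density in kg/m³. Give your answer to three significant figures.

In an FCC lattice, atoms touch along the face diagonal, so √2·a = 4r, giving a = 5.261 Å = 5.261 × 10^-8 cm.
With Z = 4, ρ = Z·M/(N_A·a³) = 4 × 198.9 / (6.022 × 10²³ × 1.456 × 10^-22) = 9.074 g/cm³ = 9070 kg/m³.

9070 kg/m³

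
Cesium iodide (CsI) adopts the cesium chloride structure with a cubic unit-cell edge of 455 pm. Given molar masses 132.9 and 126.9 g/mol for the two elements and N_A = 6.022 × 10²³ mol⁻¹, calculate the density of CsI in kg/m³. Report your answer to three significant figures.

4580 kg/m³

The cesium chloride structure contains Z = 1 formula unit per cell; M(CsI) = 132.9 + 126.9 = 259.8 g/mol.
a³ = (4.550 × 10^-8 cm)³ = 9.420 × 10^-23 cm³.
ρ = 1 × 259.8 / (6.022 × 10²³ × 9.420 × 10^-23) = 4.580 g/cm³ = 4580 kg/m³.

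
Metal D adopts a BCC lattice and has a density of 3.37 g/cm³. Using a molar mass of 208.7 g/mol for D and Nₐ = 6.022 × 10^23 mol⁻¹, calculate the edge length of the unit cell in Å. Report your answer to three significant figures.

5.90 Å

With Z = 2 atoms per BCC cell, a³ = Z·M/(N_A·ρ) = 2 × 208.7 / (6.022 × 10²³ × 3.370 g/cm³) = 2.057 × 10^-22 cm³.
a = (2.057 × 10^-22)^(1/3) = 5.903 × 10^-8 cm = 5.90 Å.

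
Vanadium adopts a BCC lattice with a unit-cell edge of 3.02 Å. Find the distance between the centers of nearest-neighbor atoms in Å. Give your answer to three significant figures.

2.62 Å

In a BCC structure, atoms touch along the body diagonal, so √3·a = 4r; the nearest-neighbor distance equals 2r = 0.8660·a.
d = 0.8660 × 3.02 = 2.62 Å.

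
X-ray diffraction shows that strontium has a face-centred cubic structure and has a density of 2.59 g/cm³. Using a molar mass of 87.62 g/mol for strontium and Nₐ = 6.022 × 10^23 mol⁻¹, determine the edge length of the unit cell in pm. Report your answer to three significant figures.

With Z = 4 atoms per FCC cell, a³ = Z·M/(N_A·ρ) = 4 × 87.62 / (6.022 × 10²³ × 2.590 g/cm³) = 2.247 × 10^-22 cm³.
a = (2.247 × 10^-22)^(1/3) = 6.080 × 10^-8 cm = 608 pm.

608 pm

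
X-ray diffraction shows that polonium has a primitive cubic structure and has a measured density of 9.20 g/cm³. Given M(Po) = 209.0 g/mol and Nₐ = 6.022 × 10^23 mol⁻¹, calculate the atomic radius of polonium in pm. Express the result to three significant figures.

168 pm

For a simple cubic cell (Z = 1), a³ = Z·M/(N_A·ρ) = 1 × 209.0 / (6.022 × 10²³ × 9.200) = 3.772 × 10^-23 cm³, so a = 3.354 × 10^-8 cm = 335.4 pm.
Atoms touch along the cell edge, so a = 2r, so r = 0.5000 × a = 168 pm.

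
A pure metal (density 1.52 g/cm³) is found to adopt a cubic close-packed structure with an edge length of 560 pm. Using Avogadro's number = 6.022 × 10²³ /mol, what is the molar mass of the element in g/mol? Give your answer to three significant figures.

An FCC cell has Z = 4 atoms; a = 5.600 × 10^-8 cm.
M = ρ·N_A·a³/Z = 1.52 × 6.022 × 10²³ × 1.756 × 10^-22 / 4 = 40.2 g/mol.

40.2 g/mol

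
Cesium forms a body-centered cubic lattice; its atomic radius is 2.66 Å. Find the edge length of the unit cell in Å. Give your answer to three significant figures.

In a BCC lattice, atoms touch along the body diagonal, so √3·a = 4r.
a = 4r/√3 = 4 × 2.66 / 1.7321 = 6.14 Å.

6.14 Å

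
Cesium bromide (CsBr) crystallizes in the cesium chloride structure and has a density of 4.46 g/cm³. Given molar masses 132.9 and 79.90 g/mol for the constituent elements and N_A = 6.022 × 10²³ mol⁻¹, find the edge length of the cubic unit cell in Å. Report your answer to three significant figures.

M(CsBr) = 212.8 g/mol; Z = 1 formula unit per cell.
a³ = Z·M/(N_A·ρ) = 1 × 212.8 / (6.022 × 10²³ × 4.46) = 7.923 × 10^-23 cm³, so a = 4.295 × 10^-8 cm = 4.30 Å.

4.30 Å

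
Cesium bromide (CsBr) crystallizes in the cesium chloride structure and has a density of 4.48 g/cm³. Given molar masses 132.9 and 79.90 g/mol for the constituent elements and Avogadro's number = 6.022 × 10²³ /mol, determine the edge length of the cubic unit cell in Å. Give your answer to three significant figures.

4.29 Å

M(CsBr) = 212.8 g/mol; Z = 1 formula unit per cell.
a³ = Z·M/(N_A·ρ) = 1 × 212.8 / (6.022 × 10²³ × 4.48) = 7.888 × 10^-23 cm³, so a = 4.289 × 10^-8 cm = 4.29 Å.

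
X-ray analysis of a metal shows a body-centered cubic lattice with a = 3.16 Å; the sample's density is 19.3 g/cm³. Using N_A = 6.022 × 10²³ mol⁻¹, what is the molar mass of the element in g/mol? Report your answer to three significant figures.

A BCC cell has Z = 2 atoms; a = 3.160 × 10^-8 cm.
M = ρ·N_A·a³/Z = 19.3 × 6.022 × 10²³ × 3.155 × 10^-23 / 2 = 183 g/mol.

183 g/mol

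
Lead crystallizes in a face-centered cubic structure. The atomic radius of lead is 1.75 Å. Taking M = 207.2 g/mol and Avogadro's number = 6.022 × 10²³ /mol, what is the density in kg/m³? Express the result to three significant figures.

11300 kg/m³

In an FCC lattice, atoms touch along the face diagonal, so √2·a = 4r, giving a = 4.950 Å = 4.950 × 10^-8 cm.
With Z = 4, ρ = Z·M/(N_A·a³) = 4 × 207.2 / (6.022 × 10²³ × 1.213 × 10^-22) = 11.35 g/cm³ = 11300 kg/m³.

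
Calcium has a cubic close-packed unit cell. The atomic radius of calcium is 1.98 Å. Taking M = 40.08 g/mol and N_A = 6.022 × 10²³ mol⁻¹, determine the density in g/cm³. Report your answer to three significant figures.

1.52 g/cm³

In an FCC lattice, atoms touch along the face diagonal, so √2·a = 4r, giving a = 5.600 Å = 5.600 × 10^-8 cm.
With Z = 4, ρ = Z·M/(N_A·a³) = 4 × 40.08 / (6.022 × 10²³ × 1.756 × 10^-22) = 1.516 g/cm³.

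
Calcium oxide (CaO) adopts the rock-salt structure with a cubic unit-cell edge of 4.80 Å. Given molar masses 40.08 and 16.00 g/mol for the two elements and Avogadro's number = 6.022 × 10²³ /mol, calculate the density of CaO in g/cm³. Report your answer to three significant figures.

The rock-salt structure contains Z = 4 formula units per cell; M(CaO) = 40.08 + 16.00 = 56.08 g/mol.
a³ = (4.800 × 10^-8 cm)³ = 1.106 × 10^-22 cm³.
ρ = 4 × 56.08 / (6.022 × 10²³ × 1.106 × 10^-22) = 3.368 g/cm³.

3.37 g/cm³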